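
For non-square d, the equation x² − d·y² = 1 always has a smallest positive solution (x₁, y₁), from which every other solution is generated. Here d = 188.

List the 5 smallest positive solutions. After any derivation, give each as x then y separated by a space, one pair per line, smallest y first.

4607 336
42448897 3095904
391124132351 28525659120
3603817713033217 262835420035776
33205576016763929087 2421765531683980944

d=188: √d = [13; 1,2,2,6,2,2,1,26] (ℓ=8, even), read p_7/q_7
i=0: a=13 ⇒ p=13, q=1
…
i=2: a=2 ⇒ p=41, q=3
…
i=4: a=6 ⇒ p=617, q=45
i=5: a=2 ⇒ p=1330, q=97
i=6: a=2 ⇒ p=3277, q=239
i=7: a=1 ⇒ p=4607, q=336
fundamental: x₁=4607, y₁=336  (since 21224449 − 188·112896 = 1)
(x_2, y_2) = (4607·4607 + 188·336·336, 4607·336 + 336·4607) = (42448897, 3095904)
(x_3, y_3) = (4607·42448897 + 188·336·3095904, 4607·3095904 + 336·42448897) = (391124132351, 28525659120)
(x_4, y_4) = (4607·391124132351 + 188·336·28525659120, 4607·28525659120 + 336·391124132351) = (3603817713033217, 262835420035776)
(x_5, y_5) = (4607·3603817713033217 + 188·336·262835420035776, 4607·262835420035776 + 336·3603817713033217) = (33205576016763929087, 2421765531683980944)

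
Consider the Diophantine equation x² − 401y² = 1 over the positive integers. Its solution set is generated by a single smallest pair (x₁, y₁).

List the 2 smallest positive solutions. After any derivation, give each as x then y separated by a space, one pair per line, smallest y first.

801 40
1283201 64080

[20; 40] for √401; ℓ=1 ⇒ convergent index 1
k=0  a_k=20  p_k/q_k = 20/1
k=1  a_k=40  p_k/q_k = 801/40
fundamental: x₁=801, y₁=40  (since 641601 − 401·1600 = 1)
(801+40√401)^2 = 1283201 + 64080√401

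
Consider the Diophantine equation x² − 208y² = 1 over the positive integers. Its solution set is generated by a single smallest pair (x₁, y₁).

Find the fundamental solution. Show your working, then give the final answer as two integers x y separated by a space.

d=208: √d = [14; 2,2,1,2,2,28] (ℓ=6, even), read p_5/q_5
a_0=14:  p_0=14·1+0=14,  q_0=14·0+1=1
…
a_4=2:  p_4=2·101+72=274,  q_4=2·7+5=19
a_5=2:  p_5=2·274+101=649,  q_5=2·19+7=45
(x₁, y₁) = (649, 45);  649² − 208·45² = 1 ✓

649 45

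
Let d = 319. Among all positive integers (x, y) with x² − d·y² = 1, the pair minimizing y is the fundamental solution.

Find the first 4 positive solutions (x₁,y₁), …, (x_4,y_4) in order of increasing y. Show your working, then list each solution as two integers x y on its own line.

√319 → a₀=17, period (1,6,5,1,4,…,6,1,34); ℓ=14 even so k=13
i=0: a=17 ⇒ p=17, q=1
…
i=4: a=1 ⇒ p=768, q=43
…
i=7: a=1 ⇒ p=15628, q=875
i=8: a=3 ⇒ p=58797, q=3292
…
i=12: a=6 ⇒ p=11102899, q=621643
i=13: a=1 ⇒ p=12901780, q=722361
(x₁, y₁) = (12901780, 722361);  12901780² − 319·722361² = 1 ✓
k=2:  x_2 = 12901780·12901780+319·722361·722361 = 332911854336799,  y_2 = 12901780·722361+722361·12901780 = 18639485405160
k=3:  x_3 = 12901780·332911854336799+319·722361·18639485405160 = 8590311008090840302660,  y_3 = 12901780·18639485405160+722361·332911854336799 = 480965080021169647239
k=4:  x_4 = 12901780·8590311008090840302660+319·722361·480965080021169647239 = 221660605515932150288251132801,  y_4 = 12901780·480965080021169647239+722361·8590311008090840302660 = 12410611300231033623224965680

12901780 722361
332911854336799 18639485405160
8590311008090840302660 480965080021169647239
221660605515932150288251132801 12410611300231033623224965680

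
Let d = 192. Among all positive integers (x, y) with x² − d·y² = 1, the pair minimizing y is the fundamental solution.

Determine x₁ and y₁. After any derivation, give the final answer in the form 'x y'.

[13; 1,5,1,26] for √192; ℓ=4 ⇒ convergent index 3
k=0  a_k=13  p_k/q_k = 13/1
k=1  a_k=1  p_k/q_k = 14/1
k=2  a_k=5  p_k/q_k = 83/6
k=3  a_k=1  p_k/q_k = 97/7
(x₁, y₁) = (97, 7);  97² − 192·7² = 1 ✓

97 7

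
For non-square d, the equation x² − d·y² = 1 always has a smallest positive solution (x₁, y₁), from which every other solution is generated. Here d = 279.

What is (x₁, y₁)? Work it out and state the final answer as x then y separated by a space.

1520 91

[16; 1,2,2,1,2,2,1,32] for √279; ℓ=8 ⇒ convergent index 7
k=0  a_k=16  p_k/q_k = 16/1
…
k=3  a_k=2  p_k/q_k = 117/7
…
k=5  a_k=2  p_k/q_k = 451/27
k=6  a_k=2  p_k/q_k = 1069/64
k=7  a_k=1  p_k/q_k = 1520/91
fundamental: x₁=1520, y₁=91  (since 2310400 − 279·8281 = 1)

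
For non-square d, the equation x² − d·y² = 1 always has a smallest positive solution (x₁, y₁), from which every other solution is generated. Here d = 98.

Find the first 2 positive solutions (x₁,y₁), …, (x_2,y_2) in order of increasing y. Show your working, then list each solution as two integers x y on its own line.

99 10
19601 1980

√98 → a₀=9, period (1,8,1,18); ℓ=4 even so k=3
k=0  a_k=9  p_k/q_k = 9/1
k=1  a_k=1  p_k/q_k = 10/1
k=2  a_k=8  p_k/q_k = 89/9
k=3  a_k=1  p_k/q_k = 99/10
→ (99, 10).  Check: 99²=9801, 98·10²=9800, difference 1.
(99+10√98)^2 = 19601 + 1980√98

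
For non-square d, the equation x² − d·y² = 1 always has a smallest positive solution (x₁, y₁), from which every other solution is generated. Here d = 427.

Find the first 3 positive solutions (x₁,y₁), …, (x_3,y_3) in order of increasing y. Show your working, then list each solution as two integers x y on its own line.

62 3
7687 372
953126 46125

d=427: √d = [20; 1,1,1,40] (ℓ=4, even), read p_3/q_3
i=0: a=20 ⇒ p=20, q=1
…
i=2: a=1 ⇒ p=41, q=2
i=3: a=1 ⇒ p=62, q=3
→ (62, 3).  Check: 62²=3844, 427·3²=3843, difference 1.
(x_2, y_2) = (62·62 + 427·3·3, 62·3 + 3·62) = (7687, 372)
(x_3, y_3) = (62·7687 + 427·3·372, 62·372 + 3·7687) = (953126, 46125)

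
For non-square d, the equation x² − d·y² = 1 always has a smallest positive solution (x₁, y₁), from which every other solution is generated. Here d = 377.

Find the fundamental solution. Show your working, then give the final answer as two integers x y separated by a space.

233 12

√377 = [19; 2,2,2,38, …], period ℓ=4 (even) → k=3
i=0: a=19 ⇒ p=19, q=1
i=1: a=2 ⇒ p=39, q=2
i=2: a=2 ⇒ p=97, q=5
i=3: a=2 ⇒ p=233, q=12
fundamental: x₁=233, y₁=12  (since 54289 − 377·144 = 1)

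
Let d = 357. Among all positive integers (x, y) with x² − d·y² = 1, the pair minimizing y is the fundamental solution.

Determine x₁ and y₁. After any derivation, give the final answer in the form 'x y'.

d=357: √d = [18; 1,8,2,8,1,36] (ℓ=6, even), read p_5/q_5
i=0: a=18 ⇒ p=18, q=1
i=1: a=1 ⇒ p=19, q=1
i=2: a=8 ⇒ p=170, q=9
…
i=4: a=8 ⇒ p=3042, q=161
i=5: a=1 ⇒ p=3401, q=180
→ (3401, 180).  Check: 3401²=11566801, 357·180²=11566800, difference 1.

3401 180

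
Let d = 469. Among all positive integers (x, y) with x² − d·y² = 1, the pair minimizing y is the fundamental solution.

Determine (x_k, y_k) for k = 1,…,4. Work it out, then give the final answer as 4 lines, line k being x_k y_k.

√469 = [21; 1,1,1,10,6,10,1,1,1,42, …], period ℓ=10 (even) → k=9
i=0: a=21 ⇒ p=21, q=1
…
i=6: a=10 ⇒ p=42923, q=1982
…
i=8: a=1 ⇒ p=90069, q=4159
i=9: a=1 ⇒ p=137215, q=6336
→ (137215, 6336).  Check: 137215²=18827956225, 469·6336²=18827956224, difference 1.
(137215+6336√469)^2 = 37655912449 + 1738788480√469
(137215+6336√469)^3 = 10333912053241855 + 477175722560064√469
(137215+6336√469)^4 = 2835935484733506355201 + 130951333540419575040√469

137215 6336
37655912449 1738788480
10333912053241855 477175722560064
2835935484733506355201 130951333540419575040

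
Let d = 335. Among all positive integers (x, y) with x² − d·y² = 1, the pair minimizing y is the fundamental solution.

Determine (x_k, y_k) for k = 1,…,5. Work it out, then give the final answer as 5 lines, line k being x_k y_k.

√335 → a₀=18, period (3,3,3,36); ℓ=4 even so k=3
i=0: a=18 ⇒ p=18, q=1
…
i=2: a=3 ⇒ p=183, q=10
i=3: a=3 ⇒ p=604, q=33
→ (604, 33).  Check: 604²=364816, 335·33²=364815, difference 1.
k=2:  x_2 = 604·604+335·33·33 = 729631,  y_2 = 604·33+33·604 = 39864
k=3:  x_3 = 604·729631+335·33·39864 = 881393644,  y_3 = 604·39864+33·729631 = 48155679
k=4:  x_4 = 604·881393644+335·33·48155679 = 1064722792321,  y_4 = 604·48155679+33·881393644 = 58172020368
k=5:  x_5 = 604·1064722792321+335·33·58172020368 = 1286184251730124,  y_5 = 604·58172020368+33·1064722792321 = 70271752448865

604 33
729631 39864
881393644 48155679
1064722792321 58172020368
1286184251730124 70271752448865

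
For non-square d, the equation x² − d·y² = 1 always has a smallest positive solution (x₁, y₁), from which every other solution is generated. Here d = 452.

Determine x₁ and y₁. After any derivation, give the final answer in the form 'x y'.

1204353 56648

√452 → a₀=21, period (3,1,5,3,10,3,5,1,3,42); ℓ=10 even so k=9
i=0: a=21 ⇒ p=21, q=1
i=1: a=3 ⇒ p=64, q=3
i=2: a=1 ⇒ p=85, q=4
i=3: a=5 ⇒ p=489, q=23
i=4: a=3 ⇒ p=1552, q=73
i=5: a=10 ⇒ p=16009, q=753
i=6: a=3 ⇒ p=49579, q=2332
…
i=8: a=1 ⇒ p=313483, q=14745
i=9: a=3 ⇒ p=1204353, q=56648
(x₁, y₁) = (1204353, 56648);  1204353² − 452·56648² = 1 ✓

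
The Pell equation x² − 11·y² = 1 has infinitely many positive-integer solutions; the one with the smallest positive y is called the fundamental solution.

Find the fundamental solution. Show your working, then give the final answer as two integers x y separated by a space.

10 3

[3; 3,6] for √11; ℓ=2 ⇒ convergent index 1
step 0: (3, 1)  from 3·(1,0) + (0,1)
step 1: (10, 3)  from 3·(3,1) + (1,0)
fundamental: x₁=10, y₁=3  (since 100 − 11·9 = 1)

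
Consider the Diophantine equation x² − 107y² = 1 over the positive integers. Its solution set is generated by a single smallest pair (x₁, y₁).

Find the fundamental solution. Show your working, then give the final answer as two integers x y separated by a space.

962 93

√107 → a₀=10, period (2,1,9,1,2,20); ℓ=6 even so k=5
step 0: (10, 1)  from 10·(1,0) + (0,1)
step 1: (21, 2)  from 2·(10,1) + (1,0)
…
step 3: (300, 29)  from 9·(31,3) + (21,2)
step 4: (331, 32)  from 1·(300,29) + (31,3)
step 5: (962, 93)  from 2·(331,32) + (300,29)
(x₁, y₁) = (962, 93);  962² − 107·93² = 1 ✓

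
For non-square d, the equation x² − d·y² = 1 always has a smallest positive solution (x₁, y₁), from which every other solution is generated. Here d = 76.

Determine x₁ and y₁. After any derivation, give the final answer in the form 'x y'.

d=76: √d = [8; 1,2,1,1,5,4,5,1,1,2,1,16] (ℓ=12, even), read p_11/q_11
step 0: (8, 1)  from 8·(1,0) + (0,1)
…
step 2: (26, 3)  from 2·(9,1) + (8,1)
step 3: (35, 4)  from 1·(26,3) + (9,1)
…
step 5: (340, 39)  from 5·(61,7) + (35,4)
…
step 7: (7445, 854)  from 5·(1421,163) + (340,39)
step 8: (8866, 1017)  from 1·(7445,854) + (1421,163)
step 9: (16311, 1871)  from 1·(8866,1017) + (7445,854)
step 10: (41488, 4759)  from 2·(16311,1871) + (8866,1017)
step 11: (57799, 6630)  from 1·(41488,4759) + (16311,1871)
fundamental: x₁=57799, y₁=6630  (since 3340724401 − 76·43956900 = 1)

57799 6630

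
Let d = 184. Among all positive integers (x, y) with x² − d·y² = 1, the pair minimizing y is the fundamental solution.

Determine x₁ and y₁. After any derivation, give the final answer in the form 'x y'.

24335 1794

[13; 1,1,3,2,1,2,1,2,3,1,1,26] for √184; ℓ=12 ⇒ convergent index 11
a_0=13:  p_0=13·1+0=13,  q_0=13·0+1=1
a_1=1:  p_1=1·13+1=14,  q_1=1·1+0=1
…
a_4=2:  p_4=2·95+27=217,  q_4=2·7+2=16
…
a_8=2:  p_8=2·1153+841=3147,  q_8=2·85+62=232
…
a_10=1:  p_10=1·10594+3147=13741,  q_10=1·781+232=1013
a_11=1:  p_11=1·13741+10594=24335,  q_11=1·1013+781=1794
(x₁, y₁) = (24335, 1794);  24335² − 184·1794² = 1 ✓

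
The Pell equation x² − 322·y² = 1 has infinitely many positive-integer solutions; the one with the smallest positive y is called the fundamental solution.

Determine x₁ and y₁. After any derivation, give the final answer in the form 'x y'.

√322 = [17; 1,16,1,34, …], period ℓ=4 (even) → k=3
i=0: a=17 ⇒ p=17, q=1
i=1: a=1 ⇒ p=18, q=1
i=2: a=16 ⇒ p=305, q=17
i=3: a=1 ⇒ p=323, q=18
(x₁, y₁) = (323, 18);  323² − 322·18² = 1 ✓

323 18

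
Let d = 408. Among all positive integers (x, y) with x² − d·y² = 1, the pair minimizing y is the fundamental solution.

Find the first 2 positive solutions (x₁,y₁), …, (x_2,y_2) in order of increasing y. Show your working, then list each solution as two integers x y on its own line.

101 5
20401 1010

d=408: √d = [20; 5,40] (ℓ=2, even), read p_1/q_1
a_0=20:  p_0=20·1+0=20,  q_0=20·0+1=1
a_1=5:  p_1=5·20+1=101,  q_1=5·1+0=5
fundamental: x₁=101, y₁=5  (since 10201 − 408·25 = 1)
(x_2, y_2) = (101·101 + 408·5·5, 101·5 + 5·101) = (20401, 1010)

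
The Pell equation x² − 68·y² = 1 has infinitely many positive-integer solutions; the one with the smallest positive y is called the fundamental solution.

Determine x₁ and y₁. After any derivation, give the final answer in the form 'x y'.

d=68: √d = [8; 4,16] (ℓ=2, even), read p_1/q_1
step 0: (8, 1)  from 8·(1,0) + (0,1)
step 1: (33, 4)  from 4·(8,1) + (1,0)
→ (33, 4).  Check: 33²=1089, 68·4²=1088, difference 1.

33 4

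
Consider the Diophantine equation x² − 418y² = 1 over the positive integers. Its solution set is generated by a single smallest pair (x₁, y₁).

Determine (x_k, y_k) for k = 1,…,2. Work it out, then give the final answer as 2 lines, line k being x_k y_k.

33857 1656
2292592897 112134384

[20; 2,4,20,4,2,40] for √418; ℓ=6 ⇒ convergent index 5
i=0: a=20 ⇒ p=20, q=1
i=1: a=2 ⇒ p=41, q=2
i=2: a=4 ⇒ p=184, q=9
…
i=4: a=4 ⇒ p=15068, q=737
i=5: a=2 ⇒ p=33857, q=1656
fundamental: x₁=33857, y₁=1656  (since 1146296449 − 418·2742336 = 1)
k=2:  x_2 = 33857·33857+418·1656·1656 = 2292592897,  y_2 = 33857·1656+1656·33857 = 112134384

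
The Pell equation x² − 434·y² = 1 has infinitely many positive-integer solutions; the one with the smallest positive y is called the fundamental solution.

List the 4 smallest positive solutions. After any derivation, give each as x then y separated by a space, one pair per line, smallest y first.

√434 = [20; 1,4,1,40, …], period ℓ=4 (even) → k=3
k=0  a_k=20  p_k/q_k = 20/1
k=1  a_k=1  p_k/q_k = 21/1
k=2  a_k=4  p_k/q_k = 104/5
k=3  a_k=1  p_k/q_k = 125/6
(x₁, y₁) = (125, 6);  125² − 434·6² = 1 ✓
(125+6√434)^2 = 31249 + 1500√434
(125+6√434)^3 = 7812125 + 374994√434
(125+6√434)^4 = 1953000001 + 93747000√434

125 6
31249 1500
7812125 374994
1953000001 93747000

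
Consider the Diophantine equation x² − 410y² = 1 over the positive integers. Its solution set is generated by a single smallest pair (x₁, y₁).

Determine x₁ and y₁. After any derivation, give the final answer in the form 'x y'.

81 4

d=410: √d = [20; 4,40] (ℓ=2, even), read p_1/q_1
i=0: a=20 ⇒ p=20, q=1
i=1: a=4 ⇒ p=81, q=4
(x₁, y₁) = (81, 4);  81² − 410·4² = 1 ✓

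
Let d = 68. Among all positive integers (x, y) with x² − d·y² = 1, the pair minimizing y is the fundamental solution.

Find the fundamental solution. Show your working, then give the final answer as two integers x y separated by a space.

d=68: √d = [8; 4,16] (ℓ=2, even), read p_1/q_1
k=0  a_k=8  p_k/q_k = 8/1
k=1  a_k=4  p_k/q_k = 33/4
(x₁, y₁) = (33, 4);  33² − 68·4² = 1 ✓

33 4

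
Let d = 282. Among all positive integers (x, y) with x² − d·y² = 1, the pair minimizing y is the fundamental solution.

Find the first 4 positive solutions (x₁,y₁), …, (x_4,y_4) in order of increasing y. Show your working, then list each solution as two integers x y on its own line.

d=282: √d = [16; 1,3,1,4,1,3,1,32] (ℓ=8, even), read p_7/q_7
k=0  a_k=16  p_k/q_k = 16/1
k=1  a_k=1  p_k/q_k = 17/1
k=2  a_k=3  p_k/q_k = 67/4
k=3  a_k=1  p_k/q_k = 84/5
…
k=5  a_k=1  p_k/q_k = 487/29
k=6  a_k=3  p_k/q_k = 1864/111
k=7  a_k=1  p_k/q_k = 2351/140
(x₁, y₁) = (2351, 140);  2351² − 282·140² = 1 ✓
n=2: (2351,140)∘(2351,140) = (2351·2351+282·140·140, 2351·140+140·2351) = (11054401,658280)
n=3: (11054401,658280)∘(2351,140) = (2351·11054401+282·140·658280, 2351·658280+140·11054401) = (51977791151,3095232420)
n=4: (51977791151,3095232420)∘(2351,140) = (2351·51977791151+282·140·3095232420, 2351·3095232420+140·51977791151) = (244399562937601,14553782180560)

2351 140
11054401 658280
51977791151 3095232420
244399562937601 14553782180560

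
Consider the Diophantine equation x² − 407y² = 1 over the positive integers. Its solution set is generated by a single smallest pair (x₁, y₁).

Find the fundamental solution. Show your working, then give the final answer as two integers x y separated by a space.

2663 132

√407 → a₀=20, period (5,1,2,1,5,40); ℓ=6 even so k=5
k=0  a_k=20  p_k/q_k = 20/1
…
k=2  a_k=1  p_k/q_k = 121/6
…
k=4  a_k=1  p_k/q_k = 464/23
k=5  a_k=5  p_k/q_k = 2663/132
(x₁, y₁) = (2663, 132);  2663² − 407·132² = 1 ✓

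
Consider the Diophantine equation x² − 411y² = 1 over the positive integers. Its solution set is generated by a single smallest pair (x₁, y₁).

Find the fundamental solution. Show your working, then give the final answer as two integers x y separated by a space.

√411 → a₀=20, period (3,1,1,1,19,1,1,1,3,40); ℓ=10 even so k=9
a_0=20:  p_0=20·1+0=20,  q_0=20·0+1=1
…
a_3=1:  p_3=1·81+61=142,  q_3=1·4+3=7
a_4=1:  p_4=1·142+81=223,  q_4=1·7+4=11
a_5=19:  p_5=19·223+142=4379,  q_5=19·11+7=216
…
a_7=1:  p_7=1·4602+4379=8981,  q_7=1·227+216=443
a_8=1:  p_8=1·8981+4602=13583,  q_8=1·443+227=670
a_9=3:  p_9=3·13583+8981=49730,  q_9=3·670+443=2453
→ (49730, 2453).  Check: 49730²=2473072900, 411·2453²=2473072899, difference 1.

49730 2453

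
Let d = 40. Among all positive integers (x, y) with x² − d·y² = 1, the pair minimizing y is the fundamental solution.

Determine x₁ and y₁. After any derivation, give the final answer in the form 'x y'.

19 3

[6; 3,12] for √40; ℓ=2 ⇒ convergent index 1
step 0: (6, 1)  from 6·(1,0) + (0,1)
step 1: (19, 3)  from 3·(6,1) + (1,0)
(x₁, y₁) = (19, 3);  19² − 40·3² = 1 ✓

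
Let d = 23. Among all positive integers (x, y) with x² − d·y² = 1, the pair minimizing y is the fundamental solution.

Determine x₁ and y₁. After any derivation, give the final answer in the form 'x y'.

d=23: √d = [4; 1,3,1,8] (ℓ=4, even), read p_3/q_3
i=0: a=4 ⇒ p=4, q=1
i=1: a=1 ⇒ p=5, q=1
i=2: a=3 ⇒ p=19, q=4
i=3: a=1 ⇒ p=24, q=5
→ (24, 5).  Check: 24²=576, 23·5²=575, difference 1.

24 5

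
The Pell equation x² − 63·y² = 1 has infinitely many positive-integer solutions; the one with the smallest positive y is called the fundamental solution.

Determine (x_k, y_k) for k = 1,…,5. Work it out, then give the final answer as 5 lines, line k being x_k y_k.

8 1
127 16
2024 255
32257 4064
514088 64769

d=63: √d = [7; 1,14] (ℓ=2, even), read p_1/q_1
step 0: (7, 1)  from 7·(1,0) + (0,1)
step 1: (8, 1)  from 1·(7,1) + (1,0)
fundamental: x₁=8, y₁=1  (since 64 − 63·1 = 1)
(x_2, y_2) = (8·8 + 63·1·1, 8·1 + 1·8) = (127, 16)
(x_3, y_3) = (8·127 + 63·1·16, 8·16 + 1·127) = (2024, 255)
(x_4, y_4) = (8·2024 + 63·1·255, 8·255 + 1·2024) = (32257, 4064)
(x_5, y_5) = (8·32257 + 63·1·4064, 8·4064 + 1·32257) = (514088, 64769)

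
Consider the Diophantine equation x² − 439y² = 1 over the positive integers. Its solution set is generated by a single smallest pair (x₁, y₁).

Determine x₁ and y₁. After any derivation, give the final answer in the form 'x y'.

440 21

d=439: √d = [20; 1,19,1,40] (ℓ=4, even), read p_3/q_3
k=0  a_k=20  p_k/q_k = 20/1
k=1  a_k=1  p_k/q_k = 21/1
k=2  a_k=19  p_k/q_k = 419/20
k=3  a_k=1  p_k/q_k = 440/21
→ (440, 21).  Check: 440²=193600, 439·21²=193599, difference 1.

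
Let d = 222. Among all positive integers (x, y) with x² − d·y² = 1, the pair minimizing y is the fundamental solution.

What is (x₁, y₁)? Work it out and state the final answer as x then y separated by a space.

149 10

d=222: √d = [14; 1,8,1,28] (ℓ=4, even), read p_3/q_3
k=0  a_k=14  p_k/q_k = 14/1
k=1  a_k=1  p_k/q_k = 15/1
k=2  a_k=8  p_k/q_k = 134/9
k=3  a_k=1  p_k/q_k = 149/10
fundamental: x₁=149, y₁=10  (since 22201 − 222·100 = 1)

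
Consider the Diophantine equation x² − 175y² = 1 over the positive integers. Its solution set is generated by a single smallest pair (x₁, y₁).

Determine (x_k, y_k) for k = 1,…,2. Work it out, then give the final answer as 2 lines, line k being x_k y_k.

√175 = [13; 4,2,1,2,4,26, …], period ℓ=6 (even) → k=5
k=0  a_k=13  p_k/q_k = 13/1
k=1  a_k=4  p_k/q_k = 53/4
k=2  a_k=2  p_k/q_k = 119/9
k=3  a_k=1  p_k/q_k = 172/13
k=4  a_k=2  p_k/q_k = 463/35
k=5  a_k=4  p_k/q_k = 2024/153
fundamental: x₁=2024, y₁=153  (since 4096576 − 175·23409 = 1)
(x_2, y_2) = (2024·2024 + 175·153·153, 2024·153 + 153·2024) = (8193151, 619344)

2024 153
8193151 619344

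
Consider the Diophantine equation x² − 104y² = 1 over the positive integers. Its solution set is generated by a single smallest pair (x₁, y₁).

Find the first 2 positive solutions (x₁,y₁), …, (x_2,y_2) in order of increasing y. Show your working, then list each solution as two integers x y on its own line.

51 5
5201 510

√104 → a₀=10, period (5,20); ℓ=2 even so k=1
step 0: (10, 1)  from 10·(1,0) + (0,1)
step 1: (51, 5)  from 5·(10,1) + (1,0)
(x₁, y₁) = (51, 5);  51² − 104·5² = 1 ✓
(x_2, y_2) = (51·51 + 104·5·5, 51·5 + 5·51) = (5201, 510)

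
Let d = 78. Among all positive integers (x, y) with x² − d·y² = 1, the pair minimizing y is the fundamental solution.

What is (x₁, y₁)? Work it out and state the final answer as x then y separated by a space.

d=78: √d = [8; 1,4,1,16] (ℓ=4, even), read p_3/q_3
i=0: a=8 ⇒ p=8, q=1
i=1: a=1 ⇒ p=9, q=1
i=2: a=4 ⇒ p=44, q=5
i=3: a=1 ⇒ p=53, q=6
fundamental: x₁=53, y₁=6  (since 2809 − 78·36 = 1)

53 6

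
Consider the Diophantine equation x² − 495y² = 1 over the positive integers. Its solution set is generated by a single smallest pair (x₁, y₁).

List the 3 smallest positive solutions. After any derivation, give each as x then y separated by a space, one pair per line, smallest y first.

89 4
15841 712
2819609 126732

d=495: √d = [22; 4,44] (ℓ=2, even), read p_1/q_1
step 0: (22, 1)  from 22·(1,0) + (0,1)
step 1: (89, 4)  from 4·(22,1) + (1,0)
(x₁, y₁) = (89, 4);  89² − 495·4² = 1 ✓
(89+4√495)^2 = 15841 + 712√495
(89+4√495)^3 = 2819609 + 126732√495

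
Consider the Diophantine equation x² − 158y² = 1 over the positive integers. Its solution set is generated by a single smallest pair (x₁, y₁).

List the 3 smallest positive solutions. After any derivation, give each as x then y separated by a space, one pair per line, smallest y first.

d=158: √d = [12; 1,1,3,12,3,1,1,24] (ℓ=8, even), read p_7/q_7
i=0: a=12 ⇒ p=12, q=1
…
i=3: a=3 ⇒ p=88, q=7
…
i=5: a=3 ⇒ p=3331, q=265
i=6: a=1 ⇒ p=4412, q=351
i=7: a=1 ⇒ p=7743, q=616
(x₁, y₁) = (7743, 616);  7743² − 158·616² = 1 ✓
(x_2, y_2) = (7743·7743 + 158·616·616, 7743·616 + 616·7743) = (119908097, 9539376)
(x_3, y_3) = (7743·119908097 + 158·616·9539376, 7743·9539376 + 616·119908097) = (1856896782399, 147726776120)

7743 616
119908097 9539376
1856896782399 147726776120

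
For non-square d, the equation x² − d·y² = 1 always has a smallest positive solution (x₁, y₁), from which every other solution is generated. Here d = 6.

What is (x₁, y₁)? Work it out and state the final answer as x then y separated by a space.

5 2

[2; 2,4] for √6; ℓ=2 ⇒ convergent index 1
step 0: (2, 1)  from 2·(1,0) + (0,1)
step 1: (5, 2)  from 2·(2,1) + (1,0)
(x₁, y₁) = (5, 2);  5² − 6·2² = 1 ✓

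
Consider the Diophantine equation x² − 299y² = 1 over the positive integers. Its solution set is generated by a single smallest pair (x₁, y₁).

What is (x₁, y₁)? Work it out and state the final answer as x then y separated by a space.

415 24

√299 = [17; 3,2,3,34, …], period ℓ=4 (even) → k=3
k=0  a_k=17  p_k/q_k = 17/1
k=1  a_k=3  p_k/q_k = 52/3
k=2  a_k=2  p_k/q_k = 121/7
k=3  a_k=3  p_k/q_k = 415/24
fundamental: x₁=415, y₁=24  (since 172225 − 299·576 = 1)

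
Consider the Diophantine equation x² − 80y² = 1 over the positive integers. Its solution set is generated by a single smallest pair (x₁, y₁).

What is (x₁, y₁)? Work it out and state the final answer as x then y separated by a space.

[8; 1,16] for √80; ℓ=2 ⇒ convergent index 1
a_0=8:  p_0=8·1+0=8,  q_0=8·0+1=1
a_1=1:  p_1=1·8+1=9,  q_1=1·1+0=1
→ (9, 1).  Check: 9²=81, 80·1²=80, difference 1.

9 1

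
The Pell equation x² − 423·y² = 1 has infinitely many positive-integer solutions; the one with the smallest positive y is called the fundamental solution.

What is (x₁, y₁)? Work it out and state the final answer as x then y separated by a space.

[20; 1,1,3,4,3,1,1,40] for √423; ℓ=8 ⇒ convergent index 7
a_0=20:  p_0=20·1+0=20,  q_0=20·0+1=1
a_1=1:  p_1=1·20+1=21,  q_1=1·1+0=1
a_2=1:  p_2=1·21+20=41,  q_2=1·1+1=2
a_3=3:  p_3=3·41+21=144,  q_3=3·2+1=7
a_4=4:  p_4=4·144+41=617,  q_4=4·7+2=30
a_5=3:  p_5=3·617+144=1995,  q_5=3·30+7=97
a_6=1:  p_6=1·1995+617=2612,  q_6=1·97+30=127
a_7=1:  p_7=1·2612+1995=4607,  q_7=1·127+97=224
fundamental: x₁=4607, y₁=224  (since 21224449 − 423·50176 = 1)

4607 224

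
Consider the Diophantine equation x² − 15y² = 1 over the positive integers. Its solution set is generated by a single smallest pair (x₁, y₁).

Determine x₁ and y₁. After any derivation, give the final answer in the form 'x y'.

√15 → a₀=3, period (1,6); ℓ=2 even so k=1
a_0=3:  p_0=3·1+0=3,  q_0=3·0+1=1
a_1=1:  p_1=1·3+1=4,  q_1=1·1+0=1
→ (4, 1).  Check: 4²=16, 15·1²=15, difference 1.

4 1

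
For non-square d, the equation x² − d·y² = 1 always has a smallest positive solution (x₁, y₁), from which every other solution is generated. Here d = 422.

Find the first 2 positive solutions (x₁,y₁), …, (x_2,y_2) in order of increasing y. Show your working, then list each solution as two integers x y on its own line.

7022501 341850
98631040590001 4801283933700

√422 → a₀=20, period (1,1,5,2,1,…,1,1,40); ℓ=14 even so k=13
step 0: (20, 1)  from 20·(1,0) + (0,1)
step 1: (21, 1)  from 1·(20,1) + (1,0)
…
step 4: (493, 24)  from 2·(226,11) + (41,2)
…
step 7: (53719, 2615)  from 20·(2650,129) + (719,35)
step 8: (163807, 7974)  from 3·(53719,2615) + (2650,129)
step 9: (217526, 10589)  from 1·(163807,7974) + (53719,2615)
step 10: (598859, 29152)  from 2·(217526,10589) + (163807,7974)
step 11: (3211821, 156349)  from 5·(598859,29152) + (217526,10589)
step 12: (3810680, 185501)  from 1·(3211821,156349) + (598859,29152)
step 13: (7022501, 341850)  from 1·(3810680,185501) + (3211821,156349)
fundamental: x₁=7022501, y₁=341850  (since 49315520295001 − 422·116861422500 = 1)
(7022501+341850√422)^2 = 98631040590001 + 4801283933700√422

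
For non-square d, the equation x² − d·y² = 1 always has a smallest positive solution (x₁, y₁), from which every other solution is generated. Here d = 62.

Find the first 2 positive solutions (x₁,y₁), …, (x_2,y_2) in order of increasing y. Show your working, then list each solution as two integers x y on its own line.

[7; 1,6,1,14] for √62; ℓ=4 ⇒ convergent index 3
a_0=7:  p_0=7·1+0=7,  q_0=7·0+1=1
a_1=1:  p_1=1·7+1=8,  q_1=1·1+0=1
a_2=6:  p_2=6·8+7=55,  q_2=6·1+1=7
a_3=1:  p_3=1·55+8=63,  q_3=1·7+1=8
(x₁, y₁) = (63, 8);  63² − 62·8² = 1 ✓
(63+8√62)^2 = 7937 + 1008√62

63 8
7937 1008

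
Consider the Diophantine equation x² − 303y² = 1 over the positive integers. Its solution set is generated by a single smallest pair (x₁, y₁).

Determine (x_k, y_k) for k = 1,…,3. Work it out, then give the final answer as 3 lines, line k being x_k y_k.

√303 → a₀=17, period (2,2,5,2,2,34); ℓ=6 even so k=5
i=0: a=17 ⇒ p=17, q=1
…
i=3: a=5 ⇒ p=470, q=27
i=4: a=2 ⇒ p=1027, q=59
i=5: a=2 ⇒ p=2524, q=145
→ (2524, 145).  Check: 2524²=6370576, 303·145²=6370575, difference 1.
k=2:  x_2 = 2524·2524+303·145·145 = 12741151,  y_2 = 2524·145+145·2524 = 731960
k=3:  x_3 = 2524·12741151+303·145·731960 = 64317327724,  y_3 = 2524·731960+145·12741151 = 3694933935

2524 145
12741151 731960
64317327724 3694933935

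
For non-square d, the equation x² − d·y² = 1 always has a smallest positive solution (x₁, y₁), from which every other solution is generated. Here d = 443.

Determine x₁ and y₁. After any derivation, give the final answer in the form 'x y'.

442 21

√443 → a₀=21, period (21,42); ℓ=2 even so k=1
i=0: a=21 ⇒ p=21, q=1
i=1: a=21 ⇒ p=442, q=21
→ (442, 21).  Check: 442²=195364, 443·21²=195363, difference 1.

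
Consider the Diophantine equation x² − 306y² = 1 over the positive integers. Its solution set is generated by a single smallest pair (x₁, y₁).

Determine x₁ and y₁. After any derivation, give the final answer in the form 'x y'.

[17; 2,34] for √306; ℓ=2 ⇒ convergent index 1
i=0: a=17 ⇒ p=17, q=1
i=1: a=2 ⇒ p=35, q=2
→ (35, 2).  Check: 35²=1225, 306·2²=1224, difference 1.

35 2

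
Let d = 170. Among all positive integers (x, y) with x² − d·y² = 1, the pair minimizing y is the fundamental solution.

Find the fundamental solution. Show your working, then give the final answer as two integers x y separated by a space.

√170 = [13; 26, …], period ℓ=1 (odd) → k=1
step 0: (13, 1)  from 13·(1,0) + (0,1)
step 1: (339, 26)  from 26·(13,1) + (1,0)
(x₁, y₁) = (339, 26);  339² − 170·26² = 1 ✓

339 26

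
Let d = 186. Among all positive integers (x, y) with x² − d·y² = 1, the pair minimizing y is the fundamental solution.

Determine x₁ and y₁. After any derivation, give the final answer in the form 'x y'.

7501 550

√186 = [13; 1,1,1,3,4,3,1,1,1,26, …], period ℓ=10 (even) → k=9
step 0: (13, 1)  from 13·(1,0) + (0,1)
step 1: (14, 1)  from 1·(13,1) + (1,0)
step 2: (27, 2)  from 1·(14,1) + (13,1)
…
step 4: (150, 11)  from 3·(41,3) + (27,2)
step 5: (641, 47)  from 4·(150,11) + (41,3)
…
step 8: (4787, 351)  from 1·(2714,199) + (2073,152)
step 9: (7501, 550)  from 1·(4787,351) + (2714,199)
fundamental: x₁=7501, y₁=550  (since 56265001 − 186·302500 = 1)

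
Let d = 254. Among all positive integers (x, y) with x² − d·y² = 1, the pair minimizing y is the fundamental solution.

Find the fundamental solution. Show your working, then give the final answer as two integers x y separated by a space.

255 16

√254 → a₀=15, period (1,14,1,30); ℓ=4 even so k=3
k=0  a_k=15  p_k/q_k = 15/1
k=1  a_k=1  p_k/q_k = 16/1
k=2  a_k=14  p_k/q_k = 239/15
k=3  a_k=1  p_k/q_k = 255/16
(x₁, y₁) = (255, 16);  255² − 254·16² = 1 ✓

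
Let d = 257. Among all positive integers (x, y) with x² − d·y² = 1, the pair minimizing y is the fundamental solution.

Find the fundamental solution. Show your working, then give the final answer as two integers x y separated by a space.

√257 → a₀=16, period (32); ℓ=1 odd so k=1
i=0: a=16 ⇒ p=16, q=1
i=1: a=32 ⇒ p=513, q=32
(x₁, y₁) = (513, 32);  513² − 257·32² = 1 ✓

513 32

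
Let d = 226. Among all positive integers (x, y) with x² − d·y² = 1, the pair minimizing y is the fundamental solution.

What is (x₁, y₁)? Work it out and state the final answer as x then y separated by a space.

451 30

√226 → a₀=15, period (30); ℓ=1 odd so k=1
i=0: a=15 ⇒ p=15, q=1
i=1: a=30 ⇒ p=451, q=30
(x₁, y₁) = (451, 30);  451² − 226·30² = 1 ✓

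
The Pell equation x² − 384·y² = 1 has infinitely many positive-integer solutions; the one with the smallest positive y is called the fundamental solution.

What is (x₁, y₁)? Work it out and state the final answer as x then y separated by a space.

[19; 1,1,2,9,2,1,1,38] for √384; ℓ=8 ⇒ convergent index 7
i=0: a=19 ⇒ p=19, q=1
…
i=2: a=1 ⇒ p=39, q=2
…
i=5: a=2 ⇒ p=1940, q=99
i=6: a=1 ⇒ p=2861, q=146
i=7: a=1 ⇒ p=4801, q=245
fundamental: x₁=4801, y₁=245  (since 23049601 − 384·60025 = 1)

4801 245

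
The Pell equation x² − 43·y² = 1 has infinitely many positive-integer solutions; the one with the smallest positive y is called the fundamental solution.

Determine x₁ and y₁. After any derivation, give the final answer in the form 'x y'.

d=43: √d = [6; 1,1,3,1,5,1,3,1,1,12] (ℓ=10, even), read p_9/q_9
step 0: (6, 1)  from 6·(1,0) + (0,1)
…
step 3: (46, 7)  from 3·(13,2) + (7,1)
…
step 5: (341, 52)  from 5·(59,9) + (46,7)
…
step 8: (1941, 296)  from 1·(1541,235) + (400,61)
step 9: (3482, 531)  from 1·(1941,296) + (1541,235)
→ (3482, 531).  Check: 3482²=12124324, 43·531²=12124323, difference 1.

3482 531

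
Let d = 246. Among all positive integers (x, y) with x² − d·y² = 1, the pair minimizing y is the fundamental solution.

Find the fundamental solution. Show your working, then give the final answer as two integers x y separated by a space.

√246 → a₀=15, period (1,2,5,1,14,1,5,2,1,30); ℓ=10 even so k=9
i=0: a=15 ⇒ p=15, q=1
i=1: a=1 ⇒ p=16, q=1
…
i=3: a=5 ⇒ p=251, q=16
…
i=6: a=1 ⇒ p=4721, q=301
i=7: a=5 ⇒ p=28028, q=1787
i=8: a=2 ⇒ p=60777, q=3875
i=9: a=1 ⇒ p=88805, q=5662
→ (88805, 5662).  Check: 88805²=7886328025, 246·5662²=7886328024, difference 1.

88805 5662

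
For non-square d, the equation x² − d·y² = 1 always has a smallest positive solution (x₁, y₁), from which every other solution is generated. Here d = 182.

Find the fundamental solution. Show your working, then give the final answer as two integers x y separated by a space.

[13; 2,26] for √182; ℓ=2 ⇒ convergent index 1
i=0: a=13 ⇒ p=13, q=1
i=1: a=2 ⇒ p=27, q=2
→ (27, 2).  Check: 27²=729, 182·2²=728, difference 1.

27 2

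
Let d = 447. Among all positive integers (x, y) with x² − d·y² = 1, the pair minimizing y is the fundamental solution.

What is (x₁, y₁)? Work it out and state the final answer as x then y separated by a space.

[21; 7,42] for √447; ℓ=2 ⇒ convergent index 1
i=0: a=21 ⇒ p=21, q=1
i=1: a=7 ⇒ p=148, q=7
(x₁, y₁) = (148, 7);  148² − 447·7² = 1 ✓

148 7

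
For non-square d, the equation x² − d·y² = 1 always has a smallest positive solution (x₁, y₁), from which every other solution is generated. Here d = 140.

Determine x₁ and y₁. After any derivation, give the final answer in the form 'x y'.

d=140: √d = [11; 1,4,1,22] (ℓ=4, even), read p_3/q_3
a_0=11:  p_0=11·1+0=11,  q_0=11·0+1=1
…
a_2=4:  p_2=4·12+11=59,  q_2=4·1+1=5
a_3=1:  p_3=1·59+12=71,  q_3=1·5+1=6
(x₁, y₁) = (71, 6);  71² − 140·6² = 1 ✓

71 6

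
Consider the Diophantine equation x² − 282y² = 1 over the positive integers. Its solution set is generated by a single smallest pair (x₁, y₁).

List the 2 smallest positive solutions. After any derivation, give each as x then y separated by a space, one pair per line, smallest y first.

d=282: √d = [16; 1,3,1,4,1,3,1,32] (ℓ=8, even), read p_7/q_7
i=0: a=16 ⇒ p=16, q=1
…
i=3: a=1 ⇒ p=84, q=5
…
i=6: a=3 ⇒ p=1864, q=111
i=7: a=1 ⇒ p=2351, q=140
→ (2351, 140).  Check: 2351²=5527201, 282·140²=5527200, difference 1.
(2351+140√282)^2 = 11054401 + 658280√282

2351 140
11054401 658280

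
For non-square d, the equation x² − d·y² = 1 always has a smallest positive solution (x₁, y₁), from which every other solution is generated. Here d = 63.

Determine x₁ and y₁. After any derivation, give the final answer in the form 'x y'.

√63 → a₀=7, period (1,14); ℓ=2 even so k=1
a_0=7:  p_0=7·1+0=7,  q_0=7·0+1=1
a_1=1:  p_1=1·7+1=8,  q_1=1·1+0=1
(x₁, y₁) = (8, 1);  8² − 63·1² = 1 ✓

8 1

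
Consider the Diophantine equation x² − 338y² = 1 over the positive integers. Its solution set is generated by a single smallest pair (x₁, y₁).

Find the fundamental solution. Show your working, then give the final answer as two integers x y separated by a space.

114243 6214

√338 → a₀=18, period (2,1,1,2,36); ℓ=5 odd so k=9
i=0: a=18 ⇒ p=18, q=1
…
i=4: a=2 ⇒ p=239, q=13
…
i=7: a=1 ⇒ p=26327, q=1432
i=8: a=1 ⇒ p=43958, q=2391
i=9: a=2 ⇒ p=114243, q=6214
(x₁, y₁) = (114243, 6214);  114243² − 338·6214² = 1 ✓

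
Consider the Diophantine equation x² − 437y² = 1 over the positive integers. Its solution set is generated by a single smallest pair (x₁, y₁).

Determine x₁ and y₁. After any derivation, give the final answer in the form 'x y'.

√437 = [20; 1,9,2,9,1,40, …], period ℓ=6 (even) → k=5
a_0=20:  p_0=20·1+0=20,  q_0=20·0+1=1
a_1=1:  p_1=1·20+1=21,  q_1=1·1+0=1
a_2=9:  p_2=9·21+20=209,  q_2=9·1+1=10
…
a_4=9:  p_4=9·439+209=4160,  q_4=9·21+10=199
a_5=1:  p_5=1·4160+439=4599,  q_5=1·199+21=220
→ (4599, 220).  Check: 4599²=21150801, 437·220²=21150800, difference 1.

4599 220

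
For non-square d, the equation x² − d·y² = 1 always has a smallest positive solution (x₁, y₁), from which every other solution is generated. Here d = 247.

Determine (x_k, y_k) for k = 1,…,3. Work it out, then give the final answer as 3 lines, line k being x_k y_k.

√247 = [15; 1,2,1,1,9,1,9,1,1,2,1,30, …], period ℓ=12 (even) → k=11
k=0  a_k=15  p_k/q_k = 15/1
k=1  a_k=1  p_k/q_k = 16/1
…
k=4  a_k=1  p_k/q_k = 110/7
k=5  a_k=9  p_k/q_k = 1053/67
…
k=10  a_k=2  p_k/q_k = 61089/3887
k=11  a_k=1  p_k/q_k = 85292/5427
→ (85292, 5427).  Check: 85292²=7274725264, 247·5427²=7274725263, difference 1.
k=2:  x_2 = 85292·85292+247·5427·5427 = 14549450527,  y_2 = 85292·5427+5427·85292 = 925759368
k=3:  x_3 = 85292·14549450527+247·5427·925759368 = 2481903468612476,  y_3 = 85292·925759368+5427·14549450527 = 157919736025485

85292 5427
14549450527 925759368
2481903468612476 157919736025485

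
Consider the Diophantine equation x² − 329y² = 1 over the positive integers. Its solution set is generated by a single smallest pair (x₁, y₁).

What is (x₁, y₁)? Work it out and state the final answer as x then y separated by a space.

2376415 131016

√329 → a₀=18, period (7,4,2,1,1,4,1,1,2,4,7,36); ℓ=12 even so k=11
step 0: (18, 1)  from 18·(1,0) + (0,1)
…
step 2: (526, 29)  from 4·(127,7) + (18,1)
step 3: (1179, 65)  from 2·(526,29) + (127,7)
step 4: (1705, 94)  from 1·(1179,65) + (526,29)
step 5: (2884, 159)  from 1·(1705,94) + (1179,65)
step 6: (13241, 730)  from 4·(2884,159) + (1705,94)
…
step 8: (29366, 1619)  from 1·(16125,889) + (13241,730)
…
step 10: (328794, 18127)  from 4·(74857,4127) + (29366,1619)
step 11: (2376415, 131016)  from 7·(328794,18127) + (74857,4127)
fundamental: x₁=2376415, y₁=131016  (since 5647348252225 − 329·17165192256 = 1)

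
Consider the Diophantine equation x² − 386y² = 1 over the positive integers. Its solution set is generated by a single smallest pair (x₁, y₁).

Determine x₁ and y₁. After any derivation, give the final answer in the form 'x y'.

111555 5678

√386 → a₀=19, period (1,1,1,4,1,18,1,4,1,1,1,38); ℓ=12 even so k=11
a_0=19:  p_0=19·1+0=19,  q_0=19·0+1=1
…
a_2=1:  p_2=1·20+19=39,  q_2=1·1+1=2
…
a_6=18:  p_6=18·334+275=6287,  q_6=18·17+14=320
…
a_10=1:  p_10=1·39392+32771=72163,  q_10=1·2005+1668=3673
a_11=1:  p_11=1·72163+39392=111555,  q_11=1·3673+2005=5678
fundamental: x₁=111555, y₁=5678  (since 12444518025 − 386·32239684 = 1)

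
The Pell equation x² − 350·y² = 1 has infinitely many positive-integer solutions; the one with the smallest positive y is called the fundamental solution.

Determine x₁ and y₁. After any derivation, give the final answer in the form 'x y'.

√350 → a₀=18, period (1,2,2,2,1,36); ℓ=6 even so k=5
step 0: (18, 1)  from 18·(1,0) + (0,1)
step 1: (19, 1)  from 1·(18,1) + (1,0)
…
step 3: (131, 7)  from 2·(56,3) + (19,1)
step 4: (318, 17)  from 2·(131,7) + (56,3)
step 5: (449, 24)  from 1·(318,17) + (131,7)
(x₁, y₁) = (449, 24);  449² − 350·24² = 1 ✓

449 24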